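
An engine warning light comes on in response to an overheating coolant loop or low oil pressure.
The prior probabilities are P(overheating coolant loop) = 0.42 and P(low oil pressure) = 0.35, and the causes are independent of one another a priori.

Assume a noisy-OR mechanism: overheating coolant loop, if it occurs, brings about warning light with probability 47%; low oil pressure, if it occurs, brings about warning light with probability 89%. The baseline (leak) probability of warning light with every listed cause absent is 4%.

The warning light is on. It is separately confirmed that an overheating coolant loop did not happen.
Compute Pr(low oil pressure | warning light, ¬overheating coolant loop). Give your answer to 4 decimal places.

Under noisy-OR, P(warning light | causes) = 1 − (1−0.04)·∏(1−qᵢ) over the active causes.
Enumerate both values of low oil pressure and weight by the priors:
  P(warning light | ¬overheating coolant loop) = 0.04×0.65 + 0.8944×0.35
        = 0.026000 + 0.313040 = 0.339040
Configurations with low oil pressure contribute 0.313040, so
  P(low oil pressure | warning light, ¬overheating coolant loop) = 0.313040 / 0.339040 ≈ 0.9233

Pr(low oil pressure | warning light, ¬overheating coolant loop) ≈ 0.9233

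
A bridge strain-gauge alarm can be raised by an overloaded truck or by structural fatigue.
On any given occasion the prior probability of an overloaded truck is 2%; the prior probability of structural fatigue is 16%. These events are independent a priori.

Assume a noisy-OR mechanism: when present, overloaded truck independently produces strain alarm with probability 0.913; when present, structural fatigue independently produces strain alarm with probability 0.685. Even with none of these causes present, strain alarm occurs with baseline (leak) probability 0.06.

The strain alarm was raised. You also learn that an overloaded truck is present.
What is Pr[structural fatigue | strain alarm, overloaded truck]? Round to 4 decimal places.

Pr[structural fatigue | strain alarm, overloaded truck] ≈ 0.1681

Under noisy-OR, P(strain alarm | causes) = 1 − (1−0.06)·∏(1−qᵢ) over the active causes.
P(strain alarm | overloaded truck) = 0.91822*0.84 + 0.974239*0.16 = 0.771305 + 0.155878 = 0.927183
Of this, 0.155878 comes from 0.974239*0.16 (the structural fatigue=true cases).
So P(structural fatigue | strain alarm, overloaded truck) = 0.155878/0.927183 ≈ 0.1681.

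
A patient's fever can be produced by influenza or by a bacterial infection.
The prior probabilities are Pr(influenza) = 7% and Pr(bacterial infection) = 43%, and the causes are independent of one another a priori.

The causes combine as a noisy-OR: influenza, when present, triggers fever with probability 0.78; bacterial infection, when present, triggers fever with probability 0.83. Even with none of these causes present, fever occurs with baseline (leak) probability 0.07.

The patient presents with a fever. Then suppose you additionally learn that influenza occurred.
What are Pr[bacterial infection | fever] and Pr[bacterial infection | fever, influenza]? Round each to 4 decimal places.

Under noisy-OR, P(fever | causes) = 1 − (1−0.07)·∏(1−qᵢ) over the active causes.
By total probability over the 4 (influenza, bacterial infection) configurations:
  P(fever) = 0.07·0.93·0.57 + 0.8419·0.93·0.43 + 0.7954·0.07·0.57 + 0.965218·0.07·0.43
        = 0.037107 + 0.336676 + 0.031736 + 0.029053 = 0.434572
Configurations with bacterial infection contribute 0.365729, so
  P(bacterial infection | fever) = 0.365729 / 0.434572 ≈ 0.8416

With the extra evidence:
Weight on bacterial infection=true, given the evidence: 0.965218*0.43 = 0.415044
The normalizing constant is 0.7954*0.57 + 0.965218*0.43 = 0.868422
Posterior = 0.415044 / 0.868422 ≈ 0.4779

Pr[bacterial infection | fever] ≈ 0.8416; Pr[bacterial infection | fever, influenza] ≈ 0.4779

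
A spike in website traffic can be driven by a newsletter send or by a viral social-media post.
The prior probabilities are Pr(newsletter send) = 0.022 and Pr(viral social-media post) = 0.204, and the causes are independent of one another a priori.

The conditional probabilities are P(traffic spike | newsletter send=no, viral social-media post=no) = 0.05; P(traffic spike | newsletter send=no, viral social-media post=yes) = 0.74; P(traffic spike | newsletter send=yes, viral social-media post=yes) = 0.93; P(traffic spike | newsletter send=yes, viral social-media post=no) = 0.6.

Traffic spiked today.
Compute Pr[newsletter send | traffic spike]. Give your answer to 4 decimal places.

Pr[newsletter send | traffic spike] ≈ 0.0730

By total probability over the 4 (newsletter send, viral social-media post) configurations:
  P(traffic spike) = 0.05·0.978·0.796 + 0.74·0.978·0.204 + 0.6·0.022·0.796 + 0.93·0.022·0.204
        = 0.038924 + 0.147639 + 0.010507 + 0.004174 = 0.201244
The terms with newsletter send present sum to 0.014681, so
  P(newsletter send | traffic spike) = 0.014681 / 0.201244 ≈ 0.0730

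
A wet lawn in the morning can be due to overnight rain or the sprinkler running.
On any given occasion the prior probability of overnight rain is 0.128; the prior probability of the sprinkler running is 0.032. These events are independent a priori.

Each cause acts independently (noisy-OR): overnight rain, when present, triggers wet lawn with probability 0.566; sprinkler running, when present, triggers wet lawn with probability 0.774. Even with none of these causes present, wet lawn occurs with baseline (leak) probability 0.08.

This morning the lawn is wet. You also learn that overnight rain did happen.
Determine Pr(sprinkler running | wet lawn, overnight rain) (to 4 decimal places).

Pr(sprinkler running | wet lawn, overnight rain) ≈ 0.0477

Under noisy-OR, P(wet lawn | causes) = 1 − (1−0.08)·∏(1−qᵢ) over the active causes.
P(wet lawn | overnight rain) = 0.60072·0.968 + 0.909763·0.032 = 0.581497 + 0.029112 = 0.610609
Of this, 0.029112 comes from 0.909763·0.032 (the sprinkler running=true cases).
P(sprinkler running | wet lawn, overnight rain) = 0.029112 / 0.610609 ≈ 0.0477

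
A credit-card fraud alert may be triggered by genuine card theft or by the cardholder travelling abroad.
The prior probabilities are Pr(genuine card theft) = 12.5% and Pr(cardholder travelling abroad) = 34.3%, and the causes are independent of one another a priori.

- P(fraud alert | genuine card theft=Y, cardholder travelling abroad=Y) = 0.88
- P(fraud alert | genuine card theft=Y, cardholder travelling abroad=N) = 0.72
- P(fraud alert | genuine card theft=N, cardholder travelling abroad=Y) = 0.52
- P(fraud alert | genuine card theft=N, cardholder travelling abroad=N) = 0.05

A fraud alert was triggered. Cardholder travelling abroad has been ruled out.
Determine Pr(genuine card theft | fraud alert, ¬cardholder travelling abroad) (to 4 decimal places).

Pr(genuine card theft | fraud alert, ¬cardholder travelling abroad) ≈ 0.6729

Sum P(fraud alert|·) weighted by the priors over both values of genuine card theft:
  P(fraud alert | ¬cardholder travelling abroad) = 0.05×0.875 + 0.72×0.125
        = 0.043750 + 0.090000 = 0.133750
The terms with genuine card theft present sum to 0.090000, so
  P(genuine card theft | fraud alert, ¬cardholder travelling abroad) = 0.090000 / 0.133750 ≈ 0.6729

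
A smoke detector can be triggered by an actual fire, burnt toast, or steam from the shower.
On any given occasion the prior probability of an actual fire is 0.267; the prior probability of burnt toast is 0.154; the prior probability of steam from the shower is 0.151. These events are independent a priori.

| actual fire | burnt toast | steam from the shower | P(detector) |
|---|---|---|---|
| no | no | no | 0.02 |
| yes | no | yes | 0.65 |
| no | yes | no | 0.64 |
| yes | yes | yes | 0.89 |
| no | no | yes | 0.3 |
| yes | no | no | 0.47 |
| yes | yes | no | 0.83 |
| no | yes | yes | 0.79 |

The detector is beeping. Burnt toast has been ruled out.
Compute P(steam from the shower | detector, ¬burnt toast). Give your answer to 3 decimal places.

P(steam from the shower | detector, ¬burnt toast) ≈ 0.333

Sum P(detector|·) weighted by the priors over the 4 (actual fire, steam from the shower) configurations:
  P(detector | ¬burnt toast) = 0.02·0.733·0.849 + 0.3·0.733·0.151 + 0.47·0.267·0.849 + 0.65·0.267·0.151
        = 0.012446 + 0.033205 + 0.106541 + 0.026206 = 0.178398
The terms with steam from the shower present sum to 0.059411, so
  P(steam from the shower | detector, ¬burnt toast) = 0.059411 / 0.178398 ≈ 0.333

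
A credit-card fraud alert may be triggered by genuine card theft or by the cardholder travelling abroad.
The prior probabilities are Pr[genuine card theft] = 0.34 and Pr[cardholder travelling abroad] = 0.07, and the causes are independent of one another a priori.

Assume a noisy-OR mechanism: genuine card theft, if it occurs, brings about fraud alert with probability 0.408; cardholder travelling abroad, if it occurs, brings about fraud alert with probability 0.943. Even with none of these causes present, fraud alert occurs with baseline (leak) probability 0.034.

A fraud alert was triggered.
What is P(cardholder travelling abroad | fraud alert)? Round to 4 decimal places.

Under noisy-OR, P(fraud alert | causes) = 1 − (1−0.034)·∏(1−qᵢ) over the active causes.
P(fraud alert) = 0.034*0.66*0.93 + 0.944938*0.66*0.07 + 0.428128*0.34*0.93 + 0.967403*0.34*0.07 = 0.020869 + 0.043656 + 0.135374 + 0.023024 = 0.222923
Restricting to configurations with cardholder travelling abroad present: 0.043656 + 0.023024 = 0.066680.
P(cardholder travelling abroad | fraud alert) = 0.066680 / 0.222923 ≈ 0.2991

P(cardholder travelling abroad | fraud alert) ≈ 0.2991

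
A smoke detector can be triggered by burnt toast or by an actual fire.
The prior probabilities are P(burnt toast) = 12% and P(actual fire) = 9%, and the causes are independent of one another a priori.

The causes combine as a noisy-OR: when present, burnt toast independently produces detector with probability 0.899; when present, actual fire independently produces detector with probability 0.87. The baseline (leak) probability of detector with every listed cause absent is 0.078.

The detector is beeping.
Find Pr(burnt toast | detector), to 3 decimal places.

Pr(burnt toast | detector) ≈ 0.454

Under noisy-OR, P(detector | causes) = 1 − (1−0.078)·∏(1−qᵢ) over the active causes.
By total probability over the 4 (burnt toast, actual fire) configurations:
  P(detector) = 0.078·0.88·0.91 + 0.88014·0.88·0.09 + 0.906878·0.12·0.91 + 0.987894·0.12·0.09
        = 0.062462 + 0.069707 + 0.099031 + 0.010669 = 0.241869
Configurations with burnt toast contribute 0.109700, so
  P(burnt toast | detector) = 0.109700 / 0.241869 ≈ 0.454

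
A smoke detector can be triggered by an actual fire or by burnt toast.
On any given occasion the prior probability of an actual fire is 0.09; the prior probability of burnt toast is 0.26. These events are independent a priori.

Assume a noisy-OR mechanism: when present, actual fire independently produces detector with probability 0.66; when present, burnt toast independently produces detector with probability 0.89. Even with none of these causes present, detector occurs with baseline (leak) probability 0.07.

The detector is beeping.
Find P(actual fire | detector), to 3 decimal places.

Under noisy-OR, P(detector | causes) = 1 − (1−0.07)·∏(1−qᵢ) over the active causes.
Numerator (weight on configurations with actual fire): 0.045541 + 0.022586 = 0.068127
Normalizer over all consistent configurations: 0.07*0.91*0.74 + 0.8977*0.91*0.26 + 0.6838*0.09*0.74 + 0.965218*0.09*0.26 = 0.327661
Posterior = 0.068127 / 0.327661 ≈ 0.208

P(actual fire | detector) ≈ 0.208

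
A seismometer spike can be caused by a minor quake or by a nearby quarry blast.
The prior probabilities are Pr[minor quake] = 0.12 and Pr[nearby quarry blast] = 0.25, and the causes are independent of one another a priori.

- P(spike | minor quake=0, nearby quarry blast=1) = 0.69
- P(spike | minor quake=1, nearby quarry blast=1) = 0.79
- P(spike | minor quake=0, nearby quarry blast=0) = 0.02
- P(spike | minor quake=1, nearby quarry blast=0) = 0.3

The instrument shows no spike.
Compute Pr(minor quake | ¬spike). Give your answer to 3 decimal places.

Numerator (weight on configurations with minor quake): 0.063000 + 0.006300 = 0.069300
Normalizer over all consistent configurations: 0.98·0.88·0.75 + 0.31·0.88·0.25 + 0.7·0.12·0.75 + 0.21·0.12·0.25 = 0.784300
P(minor quake | ¬spike) = 0.069300/0.784300 ≈ 0.088

Pr(minor quake | ¬spike) ≈ 0.088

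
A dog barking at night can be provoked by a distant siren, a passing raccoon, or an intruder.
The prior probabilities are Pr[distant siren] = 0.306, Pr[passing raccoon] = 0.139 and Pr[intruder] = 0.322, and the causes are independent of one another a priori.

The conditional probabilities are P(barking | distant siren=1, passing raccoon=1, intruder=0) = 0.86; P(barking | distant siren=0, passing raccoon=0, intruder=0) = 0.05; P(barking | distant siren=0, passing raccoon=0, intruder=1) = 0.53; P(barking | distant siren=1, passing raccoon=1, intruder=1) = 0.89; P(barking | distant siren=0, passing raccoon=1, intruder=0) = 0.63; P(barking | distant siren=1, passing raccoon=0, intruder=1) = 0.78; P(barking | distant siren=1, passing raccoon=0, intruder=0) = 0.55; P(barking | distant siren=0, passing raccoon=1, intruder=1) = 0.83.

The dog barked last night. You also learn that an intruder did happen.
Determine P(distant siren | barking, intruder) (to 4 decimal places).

Weight on distant siren=true, given the evidence: 0.205503 + 0.037855 = 0.243358
Normalizer over all consistent configurations: 0.53×0.694×0.861 + 0.83×0.694×0.139 + 0.78×0.306×0.861 + 0.89×0.306×0.139 = 0.640118
P(distant siren | barking, intruder) = 0.243358/0.640118 ≈ 0.3802

P(distant siren | barking, intruder) ≈ 0.3802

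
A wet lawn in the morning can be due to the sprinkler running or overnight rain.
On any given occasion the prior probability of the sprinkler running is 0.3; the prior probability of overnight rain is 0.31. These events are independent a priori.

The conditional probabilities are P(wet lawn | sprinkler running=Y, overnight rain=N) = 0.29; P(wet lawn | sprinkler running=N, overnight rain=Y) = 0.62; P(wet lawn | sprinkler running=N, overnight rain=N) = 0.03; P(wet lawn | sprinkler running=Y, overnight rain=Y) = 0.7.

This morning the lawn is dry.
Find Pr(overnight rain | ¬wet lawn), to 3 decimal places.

Pr(overnight rain | ¬wet lawn) ≈ 0.152

Weight on overnight rain=true, given the evidence: 0.082460 + 0.027900 = 0.110360
Normalizer over all consistent configurations: 0.97×0.7×0.69 + 0.38×0.7×0.31 + 0.71×0.3×0.69 + 0.3×0.3×0.31 = 0.725840
P(overnight rain | ¬wet lawn) = 0.110360/0.725840 ≈ 0.152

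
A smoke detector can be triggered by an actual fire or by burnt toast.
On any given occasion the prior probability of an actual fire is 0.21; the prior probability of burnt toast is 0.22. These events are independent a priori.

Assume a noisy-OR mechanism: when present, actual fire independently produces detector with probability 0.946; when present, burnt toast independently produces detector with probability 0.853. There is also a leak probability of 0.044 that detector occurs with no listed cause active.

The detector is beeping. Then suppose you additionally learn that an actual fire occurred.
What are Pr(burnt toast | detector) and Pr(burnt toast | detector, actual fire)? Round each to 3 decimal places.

Pr(burnt toast | detector) ≈ 0.517; Pr(burnt toast | detector, actual fire) ≈ 0.228

Under noisy-OR, P(detector | causes) = 1 − (1−0.044)·∏(1−qᵢ) over the active causes.
Sum P(detector|·) weighted by the priors over the 4 (actual fire, burnt toast) configurations:
  P(detector) = 0.044*0.79*0.78 + 0.859468*0.79*0.22 + 0.948376*0.21*0.78 + 0.992411*0.21*0.22
        = 0.027113 + 0.149376 + 0.155344 + 0.045849 = 0.377682
The terms with burnt toast present sum to 0.195225, so
  P(burnt toast | detector) = 0.195225 / 0.377682 ≈ 0.517

Now condition on the additional information:
For the numerator, keep only burnt toast=true terms: 0.992411*0.22 = 0.218330
Denominator P(detector | actual fire): 0.948376*0.78 + 0.992411*0.22 = 0.958063
P(burnt toast | detector, actual fire) = 0.218330/0.958063 ≈ 0.228
This is intercausal reasoning (explaining away): once actual fire accounts for the detector, burnt toast becomes less likely.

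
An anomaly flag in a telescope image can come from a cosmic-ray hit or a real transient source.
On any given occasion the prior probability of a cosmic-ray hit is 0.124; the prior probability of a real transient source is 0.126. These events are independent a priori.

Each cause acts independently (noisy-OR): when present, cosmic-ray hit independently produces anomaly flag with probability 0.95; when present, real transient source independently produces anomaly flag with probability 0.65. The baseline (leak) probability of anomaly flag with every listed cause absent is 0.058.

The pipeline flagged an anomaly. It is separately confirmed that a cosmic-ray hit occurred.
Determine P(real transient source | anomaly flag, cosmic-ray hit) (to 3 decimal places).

P(real transient source | anomaly flag, cosmic-ray hit) ≈ 0.130

Under noisy-OR, P(anomaly flag | causes) = 1 − (1−0.058)·∏(1−qᵢ) over the active causes.
For the numerator, keep only real transient source=true terms: 0.983515*0.126 = 0.123923
The normalizing constant is 0.9529*0.874 + 0.983515*0.126 = 0.956758
P(real transient source | anomaly flag, cosmic-ray hit) = 0.123923/0.956758 ≈ 0.130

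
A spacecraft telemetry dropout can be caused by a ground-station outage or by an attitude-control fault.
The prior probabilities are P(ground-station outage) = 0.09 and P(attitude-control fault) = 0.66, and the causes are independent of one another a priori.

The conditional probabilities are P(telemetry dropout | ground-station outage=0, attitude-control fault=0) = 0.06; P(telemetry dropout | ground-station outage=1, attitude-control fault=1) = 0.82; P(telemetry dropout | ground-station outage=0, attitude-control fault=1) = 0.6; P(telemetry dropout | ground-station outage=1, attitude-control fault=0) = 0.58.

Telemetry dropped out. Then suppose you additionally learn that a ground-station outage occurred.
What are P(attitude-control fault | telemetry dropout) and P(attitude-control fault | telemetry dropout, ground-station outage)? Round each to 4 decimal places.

For the numerator, keep only attitude-control fault=true terms: 0.360360 + 0.048708 = 0.409068
Denominator P(telemetry dropout): 0.06·0.91·0.34 + 0.6·0.91·0.66 + 0.58·0.09·0.34 + 0.82·0.09·0.66 = 0.445380
P(attitude-control fault | telemetry dropout) = 0.409068/0.445380 ≈ 0.9185

With the extra evidence:
Enumerate both values of attitude-control fault and weight by the priors:
  P(telemetry dropout | ground-station outage) = 0.58*0.34 + 0.82*0.66
        = 0.197200 + 0.541200 = 0.738400
Configurations with attitude-control fault contribute 0.541200, so
  P(attitude-control fault | telemetry dropout, ground-station outage) = 0.541200 / 0.738400 ≈ 0.7329

P(attitude-control fault | telemetry dropout) ≈ 0.9185; P(attitude-control fault | telemetry dropout, ground-station outage) ≈ 0.7329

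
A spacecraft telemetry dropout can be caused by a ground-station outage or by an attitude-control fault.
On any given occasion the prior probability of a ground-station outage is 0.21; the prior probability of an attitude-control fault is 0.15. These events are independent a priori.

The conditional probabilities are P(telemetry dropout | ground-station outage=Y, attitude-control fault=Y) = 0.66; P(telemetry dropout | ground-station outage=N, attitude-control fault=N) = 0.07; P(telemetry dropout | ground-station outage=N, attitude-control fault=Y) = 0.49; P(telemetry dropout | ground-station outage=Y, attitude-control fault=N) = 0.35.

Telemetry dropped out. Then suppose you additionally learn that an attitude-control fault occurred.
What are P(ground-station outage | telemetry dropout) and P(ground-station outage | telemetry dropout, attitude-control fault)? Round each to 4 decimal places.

Numerator (weight on configurations with ground-station outage): 0.062475 + 0.020790 = 0.083265
The normalizing constant is 0.07·0.79·0.85 + 0.49·0.79·0.15 + 0.35·0.21·0.85 + 0.66·0.21·0.15 = 0.188335
P(ground-station outage | telemetry dropout) = 0.083265/0.188335 ≈ 0.4421

With the extra evidence:
P(telemetry dropout | attitude-control fault) = 0.49×0.79 + 0.66×0.21 = 0.387100 + 0.138600 = 0.525700
Restricting to configurations with ground-station outage present: 0.66×0.21 = 0.138600.
So P(ground-station outage | telemetry dropout, attitude-control fault) = 0.138600/0.525700 ≈ 0.2636.
This is intercausal reasoning (explaining away): once attitude-control fault accounts for the telemetry dropout, ground-station outage becomes less likely.

P(ground-station outage | telemetry dropout) ≈ 0.4421; P(ground-station outage | telemetry dropout, attitude-control fault) ≈ 0.2636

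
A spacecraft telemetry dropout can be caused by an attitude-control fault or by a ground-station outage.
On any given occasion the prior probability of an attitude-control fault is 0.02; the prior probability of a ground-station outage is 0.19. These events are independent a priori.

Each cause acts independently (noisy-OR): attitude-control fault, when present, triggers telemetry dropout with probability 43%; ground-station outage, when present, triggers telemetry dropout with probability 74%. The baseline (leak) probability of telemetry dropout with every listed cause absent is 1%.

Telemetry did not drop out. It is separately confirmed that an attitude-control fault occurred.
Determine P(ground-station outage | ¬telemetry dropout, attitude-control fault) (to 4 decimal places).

P(ground-station outage | ¬telemetry dropout, attitude-control fault) ≈ 0.0575

Under noisy-OR, P(telemetry dropout | causes) = 1 − (1−0.01)·∏(1−qᵢ) over the active causes.
P(¬telemetry dropout | attitude-control fault) = 0.5643*0.81 + 0.146718*0.19 = 0.457083 + 0.027876 = 0.484959
Restricting to configurations with ground-station outage present: 0.146718*0.19 = 0.027876.
Hence the posterior is 0.027876/0.484959 ≈ 0.0575.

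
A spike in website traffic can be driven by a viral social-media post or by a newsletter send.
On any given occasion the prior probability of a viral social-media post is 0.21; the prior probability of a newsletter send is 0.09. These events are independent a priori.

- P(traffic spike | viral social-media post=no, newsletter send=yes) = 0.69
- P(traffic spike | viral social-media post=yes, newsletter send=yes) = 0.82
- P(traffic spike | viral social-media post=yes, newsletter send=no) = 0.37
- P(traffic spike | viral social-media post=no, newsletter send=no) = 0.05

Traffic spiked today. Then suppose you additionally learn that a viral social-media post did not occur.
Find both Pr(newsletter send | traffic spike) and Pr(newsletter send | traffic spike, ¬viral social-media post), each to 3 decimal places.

Sum P(traffic spike|·) weighted by the priors over the 4 (viral social-media post, newsletter send) configurations:
  P(traffic spike) = 0.05×0.79×0.91 + 0.69×0.79×0.09 + 0.37×0.21×0.91 + 0.82×0.21×0.09
        = 0.035945 + 0.049059 + 0.070707 + 0.015498 = 0.171209
The terms with newsletter send present sum to 0.064557, so
  P(newsletter send | traffic spike) = 0.064557 / 0.171209 ≈ 0.377

Now condition on the additional information:
P(traffic spike | ¬viral social-media post) = 0.05×0.91 + 0.69×0.09 = 0.045500 + 0.062100 = 0.107600
The newsletter send-present share is 0.69×0.09 = 0.062100.
Hence the posterior is 0.062100/0.107600 ≈ 0.577.
Ruling out viral social-media post raises the posterior on newsletter send — the flip side of explaining away.

Pr(newsletter send | traffic spike) ≈ 0.377; Pr(newsletter send | traffic spike, ¬viral social-media post) ≈ 0.577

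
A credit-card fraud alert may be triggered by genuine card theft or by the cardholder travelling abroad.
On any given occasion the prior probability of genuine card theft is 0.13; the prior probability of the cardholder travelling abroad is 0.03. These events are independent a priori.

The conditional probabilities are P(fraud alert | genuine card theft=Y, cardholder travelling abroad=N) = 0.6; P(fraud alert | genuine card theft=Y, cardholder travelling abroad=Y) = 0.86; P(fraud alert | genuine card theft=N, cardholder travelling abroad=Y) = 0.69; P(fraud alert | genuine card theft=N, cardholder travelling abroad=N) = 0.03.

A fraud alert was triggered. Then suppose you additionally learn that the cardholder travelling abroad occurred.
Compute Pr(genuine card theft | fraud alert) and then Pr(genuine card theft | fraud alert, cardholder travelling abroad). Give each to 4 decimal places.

Pr(genuine card theft | fraud alert) ≈ 0.6459; Pr(genuine card theft | fraud alert, cardholder travelling abroad) ≈ 0.1570

Numerator (weight on configurations with genuine card theft): 0.075660 + 0.003354 = 0.079014
Normalizer over all consistent configurations: 0.03*0.87*0.97 + 0.69*0.87*0.03 + 0.6*0.13*0.97 + 0.86*0.13*0.03 = 0.122340
P(genuine card theft | fraud alert) = 0.079014/0.122340 ≈ 0.6459

Now also conditioning on cardholder travelling abroad=true:
Enumerate both values of genuine card theft and weight by the priors:
  P(fraud alert | cardholder travelling abroad) = 0.69×0.87 + 0.86×0.13
        = 0.600300 + 0.111800 = 0.712100
Configurations with genuine card theft contribute 0.111800, so
  P(genuine card theft | fraud alert, cardholder travelling abroad) = 0.111800 / 0.712100 ≈ 0.1570
— cardholder travelling abroad explains away the evidence for genuine card theft.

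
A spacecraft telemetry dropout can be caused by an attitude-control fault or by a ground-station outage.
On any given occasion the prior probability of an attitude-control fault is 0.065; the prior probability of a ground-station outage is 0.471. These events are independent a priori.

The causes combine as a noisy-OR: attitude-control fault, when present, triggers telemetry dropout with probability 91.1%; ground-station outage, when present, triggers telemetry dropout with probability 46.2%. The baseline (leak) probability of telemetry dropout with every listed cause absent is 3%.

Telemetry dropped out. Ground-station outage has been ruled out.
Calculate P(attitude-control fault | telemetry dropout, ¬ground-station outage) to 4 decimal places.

P(attitude-control fault | telemetry dropout, ¬ground-station outage) ≈ 0.6792

Under noisy-OR, P(telemetry dropout | causes) = 1 − (1−0.03)·∏(1−qᵢ) over the active causes.
Enumerate both values of attitude-control fault and weight by the priors:
  P(telemetry dropout | ¬ground-station outage) = 0.03×0.935 + 0.91367×0.065
        = 0.028050 + 0.059389 = 0.087439
Configurations with attitude-control fault contribute 0.059389, so
  P(attitude-control fault | telemetry dropout, ¬ground-station outage) = 0.059389 / 0.087439 ≈ 0.6792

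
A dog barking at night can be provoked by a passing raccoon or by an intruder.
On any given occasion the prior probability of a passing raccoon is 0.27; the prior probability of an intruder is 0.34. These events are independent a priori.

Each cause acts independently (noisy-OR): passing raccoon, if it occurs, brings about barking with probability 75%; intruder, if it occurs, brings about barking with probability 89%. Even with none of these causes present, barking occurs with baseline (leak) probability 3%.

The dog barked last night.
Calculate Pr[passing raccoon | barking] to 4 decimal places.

Under noisy-OR, P(barking | causes) = 1 − (1−0.03)·∏(1−qᵢ) over the active causes.
P(barking) = 0.03×0.73×0.66 + 0.8933×0.73×0.34 + 0.7575×0.27×0.66 + 0.973325×0.27×0.34 = 0.014454 + 0.221717 + 0.134987 + 0.089351 = 0.460509
The passing raccoon-present share is 0.134987 + 0.089351 = 0.224338.
So P(passing raccoon | barking) = 0.224338/0.460509 ≈ 0.4872.

Pr[passing raccoon | barking] ≈ 0.4872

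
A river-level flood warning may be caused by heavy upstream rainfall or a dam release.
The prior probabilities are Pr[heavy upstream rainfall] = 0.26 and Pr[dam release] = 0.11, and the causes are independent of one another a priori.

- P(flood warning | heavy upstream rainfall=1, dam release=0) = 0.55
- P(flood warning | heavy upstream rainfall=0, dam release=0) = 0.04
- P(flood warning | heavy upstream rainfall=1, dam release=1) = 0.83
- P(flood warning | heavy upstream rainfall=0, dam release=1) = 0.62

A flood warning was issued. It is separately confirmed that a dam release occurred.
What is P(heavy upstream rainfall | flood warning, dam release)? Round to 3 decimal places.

P(flood warning | dam release) = 0.62·0.74 + 0.83·0.26 = 0.458800 + 0.215800 = 0.674600
The heavy upstream rainfall-present share is 0.83·0.26 = 0.215800.
Hence the posterior is 0.215800/0.674600 ≈ 0.320.

P(heavy upstream rainfall | flood warning, dam release) ≈ 0.320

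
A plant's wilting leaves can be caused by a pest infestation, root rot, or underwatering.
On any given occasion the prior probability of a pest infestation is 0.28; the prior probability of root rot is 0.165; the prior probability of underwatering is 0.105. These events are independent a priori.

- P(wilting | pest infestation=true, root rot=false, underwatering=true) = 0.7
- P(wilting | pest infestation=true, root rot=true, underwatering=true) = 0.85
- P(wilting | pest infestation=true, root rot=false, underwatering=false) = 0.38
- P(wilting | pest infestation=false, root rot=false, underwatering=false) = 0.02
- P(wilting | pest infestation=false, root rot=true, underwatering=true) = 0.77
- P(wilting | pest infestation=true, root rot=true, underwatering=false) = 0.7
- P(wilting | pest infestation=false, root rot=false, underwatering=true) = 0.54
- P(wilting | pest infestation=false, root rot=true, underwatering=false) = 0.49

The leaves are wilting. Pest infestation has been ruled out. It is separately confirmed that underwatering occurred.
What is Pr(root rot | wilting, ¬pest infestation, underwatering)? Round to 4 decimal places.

Pr(root rot | wilting, ¬pest infestation, underwatering) ≈ 0.2198

By total probability over both values of root rot:
  P(wilting | ¬pest infestation, underwatering) = 0.54×0.835 + 0.77×0.165
        = 0.450900 + 0.127050 = 0.577950
Configurations with root rot contribute 0.127050, so
  P(root rot | wilting, ¬pest infestation, underwatering) = 0.127050 / 0.577950 ≈ 0.2198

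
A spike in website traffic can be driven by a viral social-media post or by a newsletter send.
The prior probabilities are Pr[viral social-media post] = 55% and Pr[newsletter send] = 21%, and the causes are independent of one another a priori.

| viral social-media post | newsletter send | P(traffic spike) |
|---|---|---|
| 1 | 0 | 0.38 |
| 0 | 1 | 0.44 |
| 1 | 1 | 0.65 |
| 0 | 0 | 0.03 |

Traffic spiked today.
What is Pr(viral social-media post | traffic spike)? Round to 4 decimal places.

Pr(viral social-media post | traffic spike) ≈ 0.8213

Enumerate the 4 (viral social-media post, newsletter send) configurations and weight by the priors:
  P(traffic spike) = 0.03×0.45×0.79 + 0.44×0.45×0.21 + 0.38×0.55×0.79 + 0.65×0.55×0.21
        = 0.010665 + 0.041580 + 0.165110 + 0.075075 = 0.292430
The terms with viral social-media post present sum to 0.240185, so
  P(viral social-media post | traffic spike) = 0.240185 / 0.292430 ≈ 0.8213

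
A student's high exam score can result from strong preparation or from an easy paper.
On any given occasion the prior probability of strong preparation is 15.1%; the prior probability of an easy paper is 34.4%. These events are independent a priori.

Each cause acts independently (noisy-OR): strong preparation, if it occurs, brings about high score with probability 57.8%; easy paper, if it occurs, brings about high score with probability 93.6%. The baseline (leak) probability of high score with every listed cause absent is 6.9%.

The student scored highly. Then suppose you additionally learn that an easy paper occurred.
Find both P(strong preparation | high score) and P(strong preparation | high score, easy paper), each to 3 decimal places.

Under noisy-OR, P(high score | causes) = 1 − (1−0.069)·∏(1−qᵢ) over the active causes.
Weight on strong preparation=true, given the evidence: 0.060139 + 0.050638 = 0.110777
Normalizer over all consistent configurations: 0.069×0.849×0.656 + 0.940416×0.849×0.344 + 0.607118×0.151×0.656 + 0.974856×0.151×0.344 = 0.423860
P(strong preparation | high score) = 0.110777/0.423860 ≈ 0.261

With the extra evidence:
Sum P(high score|·) weighted by the priors over both values of strong preparation:
  P(high score | easy paper) = 0.940416·0.849 + 0.974856·0.151
        = 0.798413 + 0.147203 = 0.945616
Keeping only the strong preparation-present terms gives 0.147203, so
  P(strong preparation | high score, easy paper) = 0.147203 / 0.945616 ≈ 0.156
Conditioning on easy paper lowers the posterior on strong preparation: the classic explaining-away effect in a common-effect structure.

P(strong preparation | high score) ≈ 0.261; P(strong preparation | high score, easy paper) ≈ 0.156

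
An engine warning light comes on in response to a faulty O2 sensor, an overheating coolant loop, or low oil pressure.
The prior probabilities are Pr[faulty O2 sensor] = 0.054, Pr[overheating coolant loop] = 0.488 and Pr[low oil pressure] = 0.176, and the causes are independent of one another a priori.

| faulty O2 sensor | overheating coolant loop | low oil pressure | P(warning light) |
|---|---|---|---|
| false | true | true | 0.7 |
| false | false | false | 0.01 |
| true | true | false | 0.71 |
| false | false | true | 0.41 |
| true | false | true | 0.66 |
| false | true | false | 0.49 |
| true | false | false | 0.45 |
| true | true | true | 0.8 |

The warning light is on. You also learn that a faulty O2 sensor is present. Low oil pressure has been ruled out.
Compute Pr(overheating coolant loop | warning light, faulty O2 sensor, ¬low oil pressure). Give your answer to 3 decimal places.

Enumerate both values of overheating coolant loop and weight by the priors:
  P(warning light | faulty O2 sensor, ¬low oil pressure) = 0.45·0.512 + 0.71·0.488
        = 0.230400 + 0.346480 = 0.576880
Configurations with overheating coolant loop contribute 0.346480, so
  P(overheating coolant loop | warning light, faulty O2 sensor, ¬low oil pressure) = 0.346480 / 0.576880 ≈ 0.601

Pr(overheating coolant loop | warning light, faulty O2 sensor, ¬low oil pressure) ≈ 0.601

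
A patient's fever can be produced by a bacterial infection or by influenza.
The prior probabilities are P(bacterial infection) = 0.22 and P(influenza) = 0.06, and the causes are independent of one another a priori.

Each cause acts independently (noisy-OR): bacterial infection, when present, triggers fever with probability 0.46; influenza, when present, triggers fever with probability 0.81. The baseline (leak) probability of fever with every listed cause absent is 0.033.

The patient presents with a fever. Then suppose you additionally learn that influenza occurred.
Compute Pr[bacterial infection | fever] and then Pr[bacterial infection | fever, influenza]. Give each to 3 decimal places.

Pr[bacterial infection | fever] ≈ 0.640; Pr[bacterial infection | fever, influenza] ≈ 0.237

Under noisy-OR, P(fever | causes) = 1 − (1−0.033)·∏(1−qᵢ) over the active causes.
For the numerator, keep only bacterial infection=true terms: 0.098813 + 0.011890 = 0.110703
The normalizing constant is 0.033·0.78·0.94 + 0.81627·0.78·0.06 + 0.47782·0.22·0.94 + 0.900786·0.22·0.06 = 0.173100
Posterior = 0.110703 / 0.173100 ≈ 0.640

With the extra evidence:
P(fever | influenza) = 0.81627×0.78 + 0.900786×0.22 = 0.636691 + 0.198173 = 0.834864
Of this, 0.198173 comes from 0.900786×0.22 (the bacterial infection=true cases).
So P(bacterial infection | fever, influenza) = 0.198173/0.834864 ≈ 0.237.
The drop from 0.640 to 0.237 is the explaining-away (discounting) effect.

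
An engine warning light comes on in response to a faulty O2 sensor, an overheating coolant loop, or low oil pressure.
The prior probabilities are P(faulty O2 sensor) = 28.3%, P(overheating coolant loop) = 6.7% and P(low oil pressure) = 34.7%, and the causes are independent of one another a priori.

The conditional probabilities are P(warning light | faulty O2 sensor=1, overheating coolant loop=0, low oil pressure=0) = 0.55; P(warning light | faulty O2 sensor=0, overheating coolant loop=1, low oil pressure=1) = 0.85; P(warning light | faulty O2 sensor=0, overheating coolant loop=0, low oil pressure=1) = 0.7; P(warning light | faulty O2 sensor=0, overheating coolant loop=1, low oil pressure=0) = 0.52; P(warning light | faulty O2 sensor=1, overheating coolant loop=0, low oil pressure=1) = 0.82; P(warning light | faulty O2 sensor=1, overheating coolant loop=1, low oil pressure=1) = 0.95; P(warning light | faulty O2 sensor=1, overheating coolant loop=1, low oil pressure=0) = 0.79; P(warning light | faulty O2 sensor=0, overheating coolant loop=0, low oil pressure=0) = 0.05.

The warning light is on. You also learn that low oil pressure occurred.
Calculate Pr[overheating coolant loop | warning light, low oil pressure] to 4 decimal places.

Pr[overheating coolant loop | warning light, low oil pressure] ≈ 0.0791

Weight on overheating coolant loop=true, given the evidence: 0.040833 + 0.018013 = 0.058846
The normalizing constant is 0.7*0.717*0.933 + 0.85*0.717*0.067 + 0.82*0.283*0.933 + 0.95*0.283*0.067 = 0.743631
P(overheating coolant loop | warning light, low oil pressure) = 0.058846/0.743631 ≈ 0.0791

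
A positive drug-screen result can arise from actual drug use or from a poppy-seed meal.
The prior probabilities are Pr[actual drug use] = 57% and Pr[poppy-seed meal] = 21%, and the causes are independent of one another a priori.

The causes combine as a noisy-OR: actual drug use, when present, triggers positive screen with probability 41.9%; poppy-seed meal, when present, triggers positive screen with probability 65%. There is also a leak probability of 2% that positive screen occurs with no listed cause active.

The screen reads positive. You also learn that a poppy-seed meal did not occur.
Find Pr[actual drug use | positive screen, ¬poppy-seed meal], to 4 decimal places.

Under noisy-OR, P(positive screen | causes) = 1 − (1−0.02)·∏(1−qᵢ) over the active causes.
P(positive screen | ¬poppy-seed meal) = 0.02·0.43 + 0.43062·0.57 = 0.008600 + 0.245453 = 0.254053
Of this, 0.245453 comes from 0.43062·0.57 (the actual drug use=true cases).
Hence the posterior is 0.245453/0.254053 ≈ 0.9661.

Pr[actual drug use | positive screen, ¬poppy-seed meal] ≈ 0.9661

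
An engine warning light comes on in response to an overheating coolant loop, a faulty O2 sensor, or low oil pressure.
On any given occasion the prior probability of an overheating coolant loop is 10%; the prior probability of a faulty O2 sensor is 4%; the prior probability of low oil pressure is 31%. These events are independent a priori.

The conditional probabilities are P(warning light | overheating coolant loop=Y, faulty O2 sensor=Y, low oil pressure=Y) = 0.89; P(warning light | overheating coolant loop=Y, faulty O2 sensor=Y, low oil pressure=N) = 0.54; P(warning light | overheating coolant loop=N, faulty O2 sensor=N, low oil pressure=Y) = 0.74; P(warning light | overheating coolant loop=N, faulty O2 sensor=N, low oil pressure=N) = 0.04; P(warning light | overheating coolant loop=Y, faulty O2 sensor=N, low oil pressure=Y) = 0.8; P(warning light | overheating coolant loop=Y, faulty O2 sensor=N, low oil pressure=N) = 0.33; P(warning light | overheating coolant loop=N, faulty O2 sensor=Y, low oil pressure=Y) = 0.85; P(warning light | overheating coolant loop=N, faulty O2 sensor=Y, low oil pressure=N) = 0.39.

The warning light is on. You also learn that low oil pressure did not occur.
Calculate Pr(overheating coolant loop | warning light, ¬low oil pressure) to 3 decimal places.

Pr(overheating coolant loop | warning light, ¬low oil pressure) ≈ 0.410

By total probability over the 4 (overheating coolant loop, faulty O2 sensor) configurations:
  P(warning light | ¬low oil pressure) = 0.04*0.9*0.96 + 0.39*0.9*0.04 + 0.33*0.1*0.96 + 0.54*0.1*0.04
        = 0.034560 + 0.014040 + 0.031680 + 0.002160 = 0.082440
Keeping only the overheating coolant loop-present terms gives 0.033840, so
  P(overheating coolant loop | warning light, ¬low oil pressure) = 0.033840 / 0.082440 ≈ 0.410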